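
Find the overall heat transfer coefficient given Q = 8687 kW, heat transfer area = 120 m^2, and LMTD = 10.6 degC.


From Q = U*A*LMTD, U = Q / (A * LMTD)
U = 8687 / (120 * 10.6) = 8687 / 1272 = 6.829

6.829 kW/(m^2*K)


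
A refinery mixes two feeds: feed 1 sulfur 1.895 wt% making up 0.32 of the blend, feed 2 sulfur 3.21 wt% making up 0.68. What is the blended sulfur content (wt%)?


Linear sulfur blending: S_blend = x1*S1 + x2*S2
Contribution 1: 0.32 * 1.895 = 0.6064 wt%
Contribution 2: 0.68 * 3.21 = 2.1828 wt%
S_blend = 0.6064 + 2.1828 = 2.7892

2.7892 wt%


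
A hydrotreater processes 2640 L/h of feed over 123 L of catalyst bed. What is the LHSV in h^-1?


LHSV = volumetric feed rate / catalyst volume
= 2640 L/h / 123 L
= 21.46 h^-1

21.46 h^-1


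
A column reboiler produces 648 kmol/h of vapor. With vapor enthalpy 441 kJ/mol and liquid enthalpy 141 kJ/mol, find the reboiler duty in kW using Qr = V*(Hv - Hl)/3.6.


Qr = 648 * (441 - 141) / 3.6 = 648 * 300 / 3.6 = 54000

54000 kW


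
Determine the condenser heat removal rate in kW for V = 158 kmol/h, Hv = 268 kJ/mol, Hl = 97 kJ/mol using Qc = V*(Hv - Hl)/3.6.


Qc = 158 * (268 - 97) / 3.6 = 158 * 171 / 3.6 = 7505

7505 kW


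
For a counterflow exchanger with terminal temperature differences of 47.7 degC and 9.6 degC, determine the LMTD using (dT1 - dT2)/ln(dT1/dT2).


LMTD = (dT1 - dT2) / ln(dT1/dT2)
= (47.7 - 9.6) / ln(47.7 / 9.6) = 38.1 / 1.60317 = 23.77

23.77 degC


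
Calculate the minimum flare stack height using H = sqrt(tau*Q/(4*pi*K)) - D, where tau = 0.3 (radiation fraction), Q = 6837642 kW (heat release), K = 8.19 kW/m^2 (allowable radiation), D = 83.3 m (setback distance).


tau*Q/(4*pi*K) = 0.3 * 6837642 / (4 * pi * 8.19) = 19931.2
sqrt(19931.2) = 141.178
H = 141.178 - 83.3 = 57.88

57.88 m


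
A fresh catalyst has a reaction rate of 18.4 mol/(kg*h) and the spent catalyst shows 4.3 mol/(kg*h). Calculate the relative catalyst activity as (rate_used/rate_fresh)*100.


Activity (%) = (rate_used / rate_fresh) * 100
rate_used = 4.3, rate_fresh = 18.4
= (4.3 / 18.4) * 100
= 0.2337 * 100 = 23.37

23.37 %


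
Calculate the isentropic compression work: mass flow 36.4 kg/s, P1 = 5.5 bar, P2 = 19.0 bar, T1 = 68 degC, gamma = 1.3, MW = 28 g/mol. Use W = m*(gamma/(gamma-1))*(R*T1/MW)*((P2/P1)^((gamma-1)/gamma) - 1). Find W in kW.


Isentropic work: W = m*(gamma/(gamma-1))*(R*T1/MW)*((P2/P1)^((gamma-1)/gamma) - 1)
T1 = 68 + 273.15 = 341.15 K
Pressure ratio = 19.0 / 5.5 = 3.45455
Exponent = (1.3 - 1)/1.3 = 0.230769
(P2/P1)^exp - 1 = 3.45455^0.230769 - 1 = 0.331202
W = 36.4 * 1.3 / 0.3 * 8.314 * 341.15 / 28 * 0.331202 = 5292

5292 kW


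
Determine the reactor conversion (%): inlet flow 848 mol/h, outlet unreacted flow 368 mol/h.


X = (F_in - F_out) / F_in * 100
Moles reacted = 848 - 368 = 480
X = 480 / 848 * 100
= 0.5660 * 100
= 56.60 %

56.60 %


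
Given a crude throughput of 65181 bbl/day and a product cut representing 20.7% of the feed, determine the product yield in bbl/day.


Crude throughput = 65181 bbl/day
Fraction yield = 20.7%
yield = throughput * fraction / 100
yield = 65181 * 20.7 / 100 = 13492.467

13492.467 bbl/day


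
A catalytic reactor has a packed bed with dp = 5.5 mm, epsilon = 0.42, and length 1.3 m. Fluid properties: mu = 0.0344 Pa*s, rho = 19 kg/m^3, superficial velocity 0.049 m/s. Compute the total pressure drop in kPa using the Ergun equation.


dp = 5.5 mm = 0.0055 m
Viscous term = 150*0.0344*0.049*(1-0.42)^2 / (0.0055^2*0.42^3) = 37951.5
Inertial term = 1.75*19*0.049^2*(1-0.42) / (0.0055*0.42^3) = 113.632
dP/L = 37951.5 + 113.632 = 38065.1 Pa/m
dP = 38065.1 * 1.3 / 1000 = 49.48 kPa

49.48 kPa


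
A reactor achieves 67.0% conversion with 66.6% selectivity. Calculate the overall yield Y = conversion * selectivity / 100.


Overall yield = conversion (%) * selectivity (%) / 100
Conversion = 67.0%, Selectivity = 66.6%
Y = 67.0 * 66.6 / 100
= 44.622 %

44.622 %


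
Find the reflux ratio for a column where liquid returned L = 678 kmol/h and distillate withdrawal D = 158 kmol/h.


Reflux ratio definition: R = L / D (liquid returned / distillate withdrawn)
L = 678 kmol/h, D = 158 kmol/h
R = 678 / 158 = 4.291

4.291


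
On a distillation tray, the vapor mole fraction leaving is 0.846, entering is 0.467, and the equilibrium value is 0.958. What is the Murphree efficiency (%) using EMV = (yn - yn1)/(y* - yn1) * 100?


Murphree vapor efficiency: EMV = (y_n - y_(n-1)) / (y*_n - y_(n-1)) * 100
EMV = (0.846 - 0.467) / (0.958 - 0.467) * 100 = 0.379 / 0.491 * 100 = 77.19

77.19 %


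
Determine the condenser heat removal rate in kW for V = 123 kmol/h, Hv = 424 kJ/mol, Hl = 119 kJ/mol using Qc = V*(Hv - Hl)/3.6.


Qc = 123 * (424 - 119) / 3.6 = 123 * 305 / 3.6 = 10420

10420 kW


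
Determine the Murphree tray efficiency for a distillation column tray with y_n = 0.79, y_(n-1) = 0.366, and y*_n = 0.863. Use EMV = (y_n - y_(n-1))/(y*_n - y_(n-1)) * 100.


Murphree vapor efficiency: EMV = (y_n - y_(n-1)) / (y*_n - y_(n-1)) * 100
EMV = (0.79 - 0.366) / (0.863 - 0.366) * 100 = 0.424 / 0.497 * 100 = 85.31

85.31 %


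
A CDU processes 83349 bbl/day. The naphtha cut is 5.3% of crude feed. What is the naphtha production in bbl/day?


Crude throughput = 83349 bbl/day
Fraction yield = 5.3%
yield = throughput * fraction / 100
yield = 83349 * 5.3 / 100 = 4417.497

4417.497 bbl/day


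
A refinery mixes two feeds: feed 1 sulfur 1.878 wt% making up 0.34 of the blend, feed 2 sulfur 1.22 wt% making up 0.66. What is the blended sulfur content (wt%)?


Linear sulfur blending: S_blend = x1*S1 + x2*S2
Contribution 1: 0.34 * 1.878 = 0.63852 wt%
Contribution 2: 0.66 * 1.22 = 0.8052 wt%
S_blend = 0.63852 + 0.8052 = 1.44372

1.44372 wt%


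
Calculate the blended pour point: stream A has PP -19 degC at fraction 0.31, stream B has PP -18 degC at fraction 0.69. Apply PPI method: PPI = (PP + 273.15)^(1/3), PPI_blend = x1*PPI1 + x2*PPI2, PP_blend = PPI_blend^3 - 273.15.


PPI_1 = (-19 + 273.15)^(1/3) = 6.334272
PPI_2 = (-18 + 273.15)^(1/3) = 6.342569
PPI_blend = 0.31 * 6.334272 + 0.69 * 6.342569 = 6.339997
PP_blend = 6.339997^3 - 273.15 = 254.8397 - 273.15 = -18.31

-18.31 degC


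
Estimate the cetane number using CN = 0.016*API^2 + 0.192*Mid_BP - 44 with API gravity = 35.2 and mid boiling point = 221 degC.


CN = 0.016 * 35.2^2 + 0.192 * 221 - 44
CN = 19.82464 + 42.432 - 44 = 18.25664

18.25664


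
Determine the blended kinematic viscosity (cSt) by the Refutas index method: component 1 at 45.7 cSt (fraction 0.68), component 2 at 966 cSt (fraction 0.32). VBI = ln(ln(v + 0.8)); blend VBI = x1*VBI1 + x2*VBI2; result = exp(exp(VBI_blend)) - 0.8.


Refutas method: VBN_i = 14.534*ln(ln(visc_i + 0.8)) + 10.975, blended linearly by mass fraction; since VBN is linear in VBI_i = ln(ln(visc_i + 0.8)) and the fractions sum to 1, blend VBI directly: visc = exp(exp(VBI_blend)) - 0.8
VBI_1 = ln(ln(45.7 + 0.8)) = 1.34533
VBI_2 = ln(ln(966 + 0.8)) = 1.92774
VBI_blend = 0.68 * 1.34533 + 0.32 * 1.92774 = 1.5317
visc_blend = exp(exp(1.5317)) - 0.8 = 101.3

101.3 cSt


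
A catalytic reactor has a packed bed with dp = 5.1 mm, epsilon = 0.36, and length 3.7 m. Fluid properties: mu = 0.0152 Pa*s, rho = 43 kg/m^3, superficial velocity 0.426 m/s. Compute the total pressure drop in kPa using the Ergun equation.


dp = 5.1 mm = 0.0051 m
Viscous term = 150*0.0152*0.426*(1-0.36)^2 / (0.0051^2*0.36^3) = 327836
Inertial term = 1.75*43*0.426^2*(1-0.36) / (0.0051*0.36^3) = 36730.6
dP/L = 327836 + 36730.6 = 364567 Pa/m
dP = 364567 * 3.7 / 1000 = 1349 kPa

1349 kPa


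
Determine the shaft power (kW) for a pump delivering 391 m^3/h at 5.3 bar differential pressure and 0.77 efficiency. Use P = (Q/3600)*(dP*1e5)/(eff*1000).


Q = 391 / 3600 = 0.108611 m^3/s
P = 0.108611 * (5.3 * 1e5) / 0.77 / 1000 = 74.76

74.76 kW


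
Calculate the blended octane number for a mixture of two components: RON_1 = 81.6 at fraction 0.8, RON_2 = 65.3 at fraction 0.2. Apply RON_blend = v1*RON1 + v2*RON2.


Linear blending: RON_blend = sum(vi * RONi)
Contribution 1: 0.8 * 81.6 = 65.28
Contribution 2: 0.2 * 65.3 = 13.06
RON_blend = 65.28 + 13.06 = 78.34

78.34


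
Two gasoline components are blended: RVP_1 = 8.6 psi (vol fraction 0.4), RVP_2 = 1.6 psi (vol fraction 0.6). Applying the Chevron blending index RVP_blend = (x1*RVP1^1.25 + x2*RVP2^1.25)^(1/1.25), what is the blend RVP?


Chevron index: RVP_blend = (sum xi*RVPi^1.25)^(1/1.25)
RVP^1.25 terms: 0.4 * 8.6^1.25 + 0.6 * 1.6^1.25 = 6.97061
RVP_blend = 6.97061^(1/1.25) = 4.727

4.727 psi


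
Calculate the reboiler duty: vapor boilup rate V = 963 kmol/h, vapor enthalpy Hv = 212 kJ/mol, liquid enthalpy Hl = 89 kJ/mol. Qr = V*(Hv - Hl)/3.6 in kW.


Qr = 963 * (212 - 89) / 3.6 = 963 * 123 / 3.6 = 32900

32900 kW


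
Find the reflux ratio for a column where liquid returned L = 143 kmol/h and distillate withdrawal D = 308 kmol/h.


Reflux ratio definition: R = L / D (liquid returned / distillate withdrawn)
L = 143 kmol/h, D = 308 kmol/h
R = 143 / 308 = 0.4643

0.4643


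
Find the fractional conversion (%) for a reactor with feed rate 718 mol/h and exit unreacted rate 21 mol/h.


X = (F_in - F_out) / F_in * 100
Moles reacted = 718 - 21 = 697
X = 697 / 718 * 100
= 0.9708 * 100
= 97.08 %

97.08 %


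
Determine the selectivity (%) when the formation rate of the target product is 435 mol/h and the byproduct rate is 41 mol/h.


Selectivity = desired / (desired + undesired) * 100
Total products = 435 + 41 = 476 mol/h
S = 435 / 476 * 100
= 0.9139 * 100
= 91.39 %

91.39 %


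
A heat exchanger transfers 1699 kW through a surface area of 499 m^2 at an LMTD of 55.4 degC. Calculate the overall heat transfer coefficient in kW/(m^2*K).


From Q = U*A*LMTD, U = Q / (A * LMTD)
U = 1699 / (499 * 55.4) = 1699 / 27644.6 = 0.06146

0.06146 kW/(m^2*K)


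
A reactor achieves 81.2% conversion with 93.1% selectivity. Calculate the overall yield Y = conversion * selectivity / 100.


Overall yield = conversion (%) * selectivity (%) / 100
Conversion = 81.2%, Selectivity = 93.1%
Y = 81.2 * 93.1 / 100
= 75.5972 %

75.5972 %


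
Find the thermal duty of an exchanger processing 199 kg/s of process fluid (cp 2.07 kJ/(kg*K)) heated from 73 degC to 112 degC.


Q = m_dot * cp * delta_T
delta_T = 112 - 73 = 39 K
Q = 199 * 2.07 * 39
= 411.93 * 39
= 16065.27 kW

16065.27 kW


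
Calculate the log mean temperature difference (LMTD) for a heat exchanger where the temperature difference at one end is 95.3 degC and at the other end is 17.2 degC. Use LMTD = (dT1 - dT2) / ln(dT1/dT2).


LMTD = (dT1 - dT2) / ln(dT1/dT2)
= (95.3 - 17.2) / ln(95.3 / 17.2) = 78.1 / 1.71212 = 45.62

45.62 degC


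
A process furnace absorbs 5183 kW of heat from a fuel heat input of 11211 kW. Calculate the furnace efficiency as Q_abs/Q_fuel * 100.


Furnace efficiency = Q_absorbed / Q_fuel * 100
= 5183 / 11211 * 100 = 46.23

46.23 %


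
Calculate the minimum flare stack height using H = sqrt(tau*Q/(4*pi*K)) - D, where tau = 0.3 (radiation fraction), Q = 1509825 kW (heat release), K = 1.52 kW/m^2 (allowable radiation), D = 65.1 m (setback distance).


tau*Q/(4*pi*K) = 0.3 * 1509825 / (4 * pi * 1.52) = 23713.4
sqrt(23713.4) = 153.992
H = 153.992 - 65.1 = 88.89

88.89 m


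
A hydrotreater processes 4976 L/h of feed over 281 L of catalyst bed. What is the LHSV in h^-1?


LHSV = volumetric feed rate / catalyst volume
= 4976 L/h / 281 L
= 17.71 h^-1

17.71 h^-1


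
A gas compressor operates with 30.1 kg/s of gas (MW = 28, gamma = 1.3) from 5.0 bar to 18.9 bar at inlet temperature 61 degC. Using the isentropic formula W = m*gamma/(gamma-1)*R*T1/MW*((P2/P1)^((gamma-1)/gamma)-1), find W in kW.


Isentropic work: W = m*(gamma/(gamma-1))*(R*T1/MW)*((P2/P1)^((gamma-1)/gamma) - 1)
T1 = 61 + 273.15 = 334.15 K
Pressure ratio = 18.9 / 5.0 = 3.78
Exponent = (1.3 - 1)/1.3 = 0.230769
(P2/P1)^exp - 1 = 3.78^0.230769 - 1 = 0.359149
W = 30.1 * 1.3 / 0.3 * 8.314 * 334.15 / 28 * 0.359149 = 4648

4648 kW


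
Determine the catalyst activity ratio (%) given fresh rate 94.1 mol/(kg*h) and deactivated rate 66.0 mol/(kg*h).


Activity (%) = (rate_used / rate_fresh) * 100
rate_used = 66.0, rate_fresh = 94.1
= (66.0 / 94.1) * 100
= 0.7014 * 100 = 70.14

70.14 %


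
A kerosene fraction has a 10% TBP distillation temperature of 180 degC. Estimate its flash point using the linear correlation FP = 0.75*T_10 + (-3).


FP = 0.75 * 180 + (-3) = 132

132 degC


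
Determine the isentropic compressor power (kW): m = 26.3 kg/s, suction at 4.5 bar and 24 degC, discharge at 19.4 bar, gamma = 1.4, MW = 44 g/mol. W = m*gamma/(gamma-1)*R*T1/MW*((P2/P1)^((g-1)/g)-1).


Isentropic work: W = m*(gamma/(gamma-1))*(R*T1/MW)*((P2/P1)^((gamma-1)/gamma) - 1)
T1 = 24 + 273.15 = 297.15 K
Pressure ratio = 19.4 / 4.5 = 4.31111
Exponent = (1.4 - 1)/1.4 = 0.285714
(P2/P1)^exp - 1 = 4.31111^0.285714 - 1 = 0.518137
W = 26.3 * 1.4 / 0.4 * 8.314 * 297.15 / 44 * 0.518137 = 2678

2678 kW


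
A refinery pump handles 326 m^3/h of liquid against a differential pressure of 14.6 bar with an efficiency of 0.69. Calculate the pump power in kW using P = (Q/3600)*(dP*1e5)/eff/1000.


Q = 326 / 3600 = 0.0905556 m^3/s
P = 0.0905556 * (14.6 * 1e5) / 0.69 / 1000 = 191.6

191.6 kW


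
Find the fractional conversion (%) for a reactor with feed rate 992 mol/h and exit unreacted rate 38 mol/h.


X = (F_in - F_out) / F_in * 100
Moles reacted = 992 - 38 = 954
X = 954 / 992 * 100
= 0.9617 * 100
= 96.17 %

96.17 %


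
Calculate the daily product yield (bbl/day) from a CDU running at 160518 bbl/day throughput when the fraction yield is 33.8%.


Crude throughput = 160518 bbl/day
Fraction yield = 33.8%
yield = throughput * fraction / 100
yield = 160518 * 33.8 / 100 = 54255.084

54255.084 bbl/day


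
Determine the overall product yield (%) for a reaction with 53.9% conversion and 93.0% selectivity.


Overall yield = conversion (%) * selectivity (%) / 100
Conversion = 53.9%, Selectivity = 93.0%
Y = 53.9 * 93.0 / 100
= 50.127 %

50.127 %


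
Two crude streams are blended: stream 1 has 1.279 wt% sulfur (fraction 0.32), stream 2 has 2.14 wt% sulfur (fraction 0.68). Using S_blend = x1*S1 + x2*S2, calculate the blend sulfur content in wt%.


Linear sulfur blending: S_blend = x1*S1 + x2*S2
Contribution 1: 0.32 * 1.279 = 0.40928 wt%
Contribution 2: 0.68 * 2.14 = 1.4552 wt%
S_blend = 0.40928 + 1.4552 = 1.86448

1.86448 wt%


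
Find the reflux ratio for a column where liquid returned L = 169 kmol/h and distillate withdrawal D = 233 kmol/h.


Reflux ratio definition: R = L / D (liquid returned / distillate withdrawn)
L = 169 kmol/h, D = 233 kmol/h
R = 169 / 233 = 0.7253

0.7253


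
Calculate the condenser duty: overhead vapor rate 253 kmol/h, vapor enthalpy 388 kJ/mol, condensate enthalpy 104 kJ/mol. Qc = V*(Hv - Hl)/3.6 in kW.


Qc = 253 * (388 - 104) / 3.6 = 253 * 284 / 3.6 = 19960

19960 kW


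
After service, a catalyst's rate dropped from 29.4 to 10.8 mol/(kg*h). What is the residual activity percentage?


Activity (%) = (rate_used / rate_fresh) * 100
rate_used = 10.8, rate_fresh = 29.4
= (10.8 / 29.4) * 100
= 0.3673 * 100 = 36.73

36.73 %


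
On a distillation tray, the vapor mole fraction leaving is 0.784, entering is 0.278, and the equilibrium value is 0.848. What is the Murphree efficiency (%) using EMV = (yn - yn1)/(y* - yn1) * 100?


Murphree vapor efficiency: EMV = (y_n - y_(n-1)) / (y*_n - y_(n-1)) * 100
EMV = (0.784 - 0.278) / (0.848 - 0.278) * 100 = 0.506 / 0.57 * 100 = 88.77

88.77 %


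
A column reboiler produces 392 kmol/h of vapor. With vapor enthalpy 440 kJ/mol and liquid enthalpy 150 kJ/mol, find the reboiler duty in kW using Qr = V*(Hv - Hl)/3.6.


Qr = 392 * (440 - 150) / 3.6 = 392 * 290 / 3.6 = 31580

31580 kW


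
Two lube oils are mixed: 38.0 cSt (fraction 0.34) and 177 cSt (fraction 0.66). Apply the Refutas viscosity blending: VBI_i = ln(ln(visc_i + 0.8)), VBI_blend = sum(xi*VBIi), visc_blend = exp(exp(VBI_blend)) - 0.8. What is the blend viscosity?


Refutas method: VBN_i = 14.534*ln(ln(visc_i + 0.8)) + 10.975, blended linearly by mass fraction; since VBN is linear in VBI_i = ln(ln(visc_i + 0.8)) and the fractions sum to 1, blend VBI directly: visc = exp(exp(VBI_blend)) - 0.8
VBI_1 = ln(ln(38.0 + 0.8)) = 1.29703
VBI_2 = ln(ln(177 + 0.8)) = 1.64493
VBI_blend = 0.34 * 1.29703 + 0.66 * 1.64493 = 1.52664
visc_blend = exp(exp(1.52664)) - 0.8 = 98.95

98.95 cSt


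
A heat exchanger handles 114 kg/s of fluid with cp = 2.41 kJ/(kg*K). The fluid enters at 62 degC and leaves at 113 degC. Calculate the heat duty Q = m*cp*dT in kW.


Q = m_dot * cp * delta_T
delta_T = 113 - 62 = 51 K
Q = 114 * 2.41 * 51
= 274.74 * 51
= 14011.74 kW

14011.74 kW


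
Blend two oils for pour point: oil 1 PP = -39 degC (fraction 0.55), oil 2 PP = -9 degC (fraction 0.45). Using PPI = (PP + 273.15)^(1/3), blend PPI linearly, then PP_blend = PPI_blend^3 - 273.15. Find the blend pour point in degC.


PPI_1 = (-39 + 273.15)^(1/3) = 6.163557
PPI_2 = (-9 + 273.15)^(1/3) = 6.416283
PPI_blend = 0.55 * 6.163557 + 0.45 * 6.416283 = 6.277284
PP_blend = 6.277284^3 - 273.15 = 247.3519 - 273.15 = -25.8

-25.8 degC


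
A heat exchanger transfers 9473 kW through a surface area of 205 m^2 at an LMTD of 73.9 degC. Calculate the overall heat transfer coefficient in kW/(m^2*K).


From Q = U*A*LMTD, U = Q / (A * LMTD)
U = 9473 / (205 * 73.9) = 9473 / 15149.5 = 0.6253

0.6253 kW/(m^2*K)


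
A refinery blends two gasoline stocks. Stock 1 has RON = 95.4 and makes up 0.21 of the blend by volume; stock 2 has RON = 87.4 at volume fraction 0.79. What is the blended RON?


Linear blending: RON_blend = sum(vi * RONi)
Contribution 1: 0.21 * 95.4 = 20.034
Contribution 2: 0.79 * 87.4 = 69.046
RON_blend = 20.034 + 69.046 = 89.08

89.08


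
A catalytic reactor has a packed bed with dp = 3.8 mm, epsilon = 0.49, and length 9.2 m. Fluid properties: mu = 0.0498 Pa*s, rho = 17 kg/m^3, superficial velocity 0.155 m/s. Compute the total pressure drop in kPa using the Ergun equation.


dp = 3.8 mm = 0.0038 m
Viscous term = 150*0.0498*0.155*(1-0.49)^2 / (0.0038^2*0.49^3) = 177271
Inertial term = 1.75*17*0.155^2*(1-0.49) / (0.0038*0.49^3) = 815.359
dP/L = 177271 + 815.359 = 178086 Pa/m
dP = 178086 * 9.2 / 1000 = 1638 kPa

1638 kPa


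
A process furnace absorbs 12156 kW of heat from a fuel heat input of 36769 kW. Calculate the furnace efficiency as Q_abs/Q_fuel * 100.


Furnace efficiency = Q_absorbed / Q_fuel * 100
= 12156 / 36769 * 100 = 33.06

33.06 %


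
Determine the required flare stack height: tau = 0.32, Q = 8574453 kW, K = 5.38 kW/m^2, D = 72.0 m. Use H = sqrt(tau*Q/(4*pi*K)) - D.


tau*Q/(4*pi*K) = 0.32 * 8574453 / (4 * pi * 5.38) = 40584.9
sqrt(40584.9) = 201.457
H = 201.457 - 72.0 = 129.5

129.5 m


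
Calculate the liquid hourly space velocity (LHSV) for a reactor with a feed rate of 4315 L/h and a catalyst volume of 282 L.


LHSV = volumetric feed rate / catalyst volume
= 4315 L/h / 282 L
= 15.30 h^-1

15.30 h^-1


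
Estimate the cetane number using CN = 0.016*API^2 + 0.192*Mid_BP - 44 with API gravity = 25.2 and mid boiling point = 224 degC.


CN = 0.016 * 25.2^2 + 0.192 * 224 - 44
CN = 10.16064 + 43.008 - 44 = 9.16864

9.16864


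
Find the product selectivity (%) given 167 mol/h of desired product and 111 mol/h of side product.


Selectivity = desired / (desired + undesired) * 100
Total products = 167 + 111 = 278 mol/h
S = 167 / 278 * 100
= 0.6007 * 100
= 60.07 %

60.07 %


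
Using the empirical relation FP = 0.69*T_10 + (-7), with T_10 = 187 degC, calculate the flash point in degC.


FP = 0.69 * 187 + (-7) = 122.03

122.03 degC


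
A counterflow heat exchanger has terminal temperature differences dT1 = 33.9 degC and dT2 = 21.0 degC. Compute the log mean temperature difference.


LMTD = (dT1 - dT2) / ln(dT1/dT2)
= (33.9 - 21.0) / ln(33.9 / 21.0) = 12.9 / 0.478893 = 26.94

26.94 degC


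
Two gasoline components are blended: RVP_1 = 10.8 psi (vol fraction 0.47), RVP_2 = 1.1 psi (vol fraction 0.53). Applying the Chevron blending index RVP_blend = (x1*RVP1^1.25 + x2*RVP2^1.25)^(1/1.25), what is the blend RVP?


Chevron index: RVP_blend = (sum xi*RVPi^1.25)^(1/1.25)
RVP^1.25 terms: 0.47 * 10.8^1.25 + 0.53 * 1.1^1.25 = 9.79896
RVP_blend = 9.79896^(1/1.25) = 6.208

6.208 psi


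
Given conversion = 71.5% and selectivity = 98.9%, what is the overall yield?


Overall yield = conversion (%) * selectivity (%) / 100
Conversion = 71.5%, Selectivity = 98.9%
Y = 71.5 * 98.9 / 100
= 70.7135 %

70.7135 %


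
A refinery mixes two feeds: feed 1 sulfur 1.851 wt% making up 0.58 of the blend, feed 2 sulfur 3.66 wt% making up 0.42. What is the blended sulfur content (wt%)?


Linear sulfur blending: S_blend = x1*S1 + x2*S2
Contribution 1: 0.58 * 1.851 = 1.07358 wt%
Contribution 2: 0.42 * 3.66 = 1.5372 wt%
S_blend = 1.07358 + 1.5372 = 2.61078

2.61078 wt%


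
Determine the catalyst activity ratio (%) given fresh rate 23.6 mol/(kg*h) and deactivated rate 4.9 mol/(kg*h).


Activity (%) = (rate_used / rate_fresh) * 100
rate_used = 4.9, rate_fresh = 23.6
= (4.9 / 23.6) * 100
= 0.2076 * 100 = 20.76

20.76 %


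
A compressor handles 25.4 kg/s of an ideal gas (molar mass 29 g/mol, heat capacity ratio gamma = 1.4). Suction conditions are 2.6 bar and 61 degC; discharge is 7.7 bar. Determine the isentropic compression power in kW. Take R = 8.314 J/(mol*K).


Isentropic work: W = m*(gamma/(gamma-1))*(R*T1/MW)*((P2/P1)^((gamma-1)/gamma) - 1)
T1 = 61 + 273.15 = 334.15 K
Pressure ratio = 7.7 / 2.6 = 2.96154
Exponent = (1.4 - 1)/1.4 = 0.285714
(P2/P1)^exp - 1 = 2.96154^0.285714 - 1 = 0.363701
W = 25.4 * 1.4 / 0.4 * 8.314 * 334.15 / 29 * 0.363701 = 3097

3097 kW


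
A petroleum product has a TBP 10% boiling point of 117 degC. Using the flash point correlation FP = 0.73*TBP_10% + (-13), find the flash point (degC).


FP = 0.73 * 117 + (-13) = 72.41

72.41 degC


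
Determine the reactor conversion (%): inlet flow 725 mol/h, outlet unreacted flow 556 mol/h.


X = (F_in - F_out) / F_in * 100
Moles reacted = 725 - 556 = 169
X = 169 / 725 * 100
= 0.2331 * 100
= 23.31 %

23.31 %


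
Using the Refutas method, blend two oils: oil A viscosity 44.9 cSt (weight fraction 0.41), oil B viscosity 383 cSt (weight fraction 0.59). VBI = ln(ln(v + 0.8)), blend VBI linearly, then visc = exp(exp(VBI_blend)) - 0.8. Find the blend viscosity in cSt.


Refutas method: VBN_i = 14.534*ln(ln(visc_i + 0.8)) + 10.975, blended linearly by mass fraction; since VBN is linear in VBI_i = ln(ln(visc_i + 0.8)) and the fractions sum to 1, blend VBI directly: visc = exp(exp(VBI_blend)) - 0.8
VBI_1 = ln(ln(44.9 + 0.8)) = 1.3408
VBI_2 = ln(ln(383 + 0.8)) = 1.78341
VBI_blend = 0.41 * 1.3408 + 0.59 * 1.78341 = 1.60194
visc_blend = exp(exp(1.60194)) - 0.8 = 142.2

142.2 cSt


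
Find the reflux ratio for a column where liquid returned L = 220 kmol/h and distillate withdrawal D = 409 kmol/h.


Reflux ratio definition: R = L / D (liquid returned / distillate withdrawn)
L = 220 kmol/h, D = 409 kmol/h
R = 220 / 409 = 0.5379

0.5379


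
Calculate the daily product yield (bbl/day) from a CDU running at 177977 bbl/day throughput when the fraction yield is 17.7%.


Crude throughput = 177977 bbl/day
Fraction yield = 17.7%
yield = throughput * fraction / 100
yield = 177977 * 17.7 / 100 = 31501.929

31501.929 bbl/day


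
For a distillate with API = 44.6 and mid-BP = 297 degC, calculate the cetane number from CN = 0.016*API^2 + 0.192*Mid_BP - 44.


CN = 0.016 * 44.6^2 + 0.192 * 297 - 44
CN = 31.82656 + 57.024 - 44 = 44.85056

44.85056


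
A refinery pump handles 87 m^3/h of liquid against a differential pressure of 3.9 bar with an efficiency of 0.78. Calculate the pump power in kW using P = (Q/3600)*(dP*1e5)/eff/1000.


Q = 87 / 3600 = 0.0241667 m^3/s
P = 0.0241667 * (3.9 * 1e5) / 0.78 / 1000 = 12.08

12.08 kW


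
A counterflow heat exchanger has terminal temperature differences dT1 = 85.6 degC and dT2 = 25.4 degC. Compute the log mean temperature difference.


LMTD = (dT1 - dT2) / ln(dT1/dT2)
= (85.6 - 25.4) / ln(85.6 / 25.4) = 60.2 / 1.21494 = 49.55

49.55 degC


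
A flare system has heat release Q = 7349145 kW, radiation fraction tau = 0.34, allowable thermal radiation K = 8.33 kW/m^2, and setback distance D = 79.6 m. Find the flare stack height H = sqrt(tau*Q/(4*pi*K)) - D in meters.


tau*Q/(4*pi*K) = 0.34 * 7349145 / (4 * pi * 8.33) = 23870.5
sqrt(23870.5) = 154.501
H = 154.501 - 79.6 = 74.90

74.90 m


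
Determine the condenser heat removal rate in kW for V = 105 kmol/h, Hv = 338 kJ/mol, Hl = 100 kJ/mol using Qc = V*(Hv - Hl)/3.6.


Qc = 105 * (338 - 100) / 3.6 = 105 * 238 / 3.6 = 6942

6942 kW


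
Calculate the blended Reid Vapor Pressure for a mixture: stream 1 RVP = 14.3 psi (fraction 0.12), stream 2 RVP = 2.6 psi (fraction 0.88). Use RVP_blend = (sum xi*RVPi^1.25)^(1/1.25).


Chevron index: RVP_blend = (sum xi*RVPi^1.25)^(1/1.25)
RVP^1.25 terms: 0.12 * 14.3^1.25 + 0.88 * 2.6^1.25 = 6.24232
RVP_blend = 6.24232^(1/1.25) = 4.328

4.328 psi


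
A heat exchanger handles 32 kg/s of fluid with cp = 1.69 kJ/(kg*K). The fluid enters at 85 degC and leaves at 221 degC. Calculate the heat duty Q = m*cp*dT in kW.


Q = m_dot * cp * delta_T
delta_T = 221 - 85 = 136 K
Q = 32 * 1.69 * 136
= 54.08 * 136
= 7354.88 kW

7354.88 kW


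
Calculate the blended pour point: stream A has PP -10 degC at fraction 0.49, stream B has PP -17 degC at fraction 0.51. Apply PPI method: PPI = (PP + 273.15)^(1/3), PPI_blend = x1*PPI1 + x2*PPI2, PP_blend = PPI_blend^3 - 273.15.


PPI_1 = (-10 + 273.15)^(1/3) = 6.408176
PPI_2 = (-17 + 273.15)^(1/3) = 6.350844
PPI_blend = 0.49 * 6.408176 + 0.51 * 6.350844 = 6.378937
PP_blend = 6.378937^3 - 273.15 = 259.5643 - 273.15 = -13.59

-13.59 degC


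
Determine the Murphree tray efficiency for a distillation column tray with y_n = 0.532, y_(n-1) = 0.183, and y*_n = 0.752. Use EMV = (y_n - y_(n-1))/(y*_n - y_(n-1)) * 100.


Murphree vapor efficiency: EMV = (y_n - y_(n-1)) / (y*_n - y_(n-1)) * 100
EMV = (0.532 - 0.183) / (0.752 - 0.183) * 100 = 0.349 / 0.569 * 100 = 61.34

61.34 %


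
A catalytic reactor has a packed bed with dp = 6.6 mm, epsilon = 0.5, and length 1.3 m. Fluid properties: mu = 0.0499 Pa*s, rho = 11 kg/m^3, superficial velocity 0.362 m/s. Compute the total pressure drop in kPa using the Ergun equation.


dp = 6.6 mm = 0.0066 m
Viscous term = 150*0.0499*0.362*(1-0.5)^2 / (0.0066^2*0.5^3) = 124406
Inertial term = 1.75*11*0.362^2*(1-0.5) / (0.0066*0.5^3) = 1528.85
dP/L = 124406 + 1528.85 = 125935 Pa/m
dP = 125935 * 1.3 / 1000 = 163.7 kPa

163.7 kPa


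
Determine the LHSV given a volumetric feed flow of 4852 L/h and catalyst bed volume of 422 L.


LHSV = volumetric feed rate / catalyst volume
= 4852 L/h / 422 L
= 11.50 h^-1

11.50 h^-1


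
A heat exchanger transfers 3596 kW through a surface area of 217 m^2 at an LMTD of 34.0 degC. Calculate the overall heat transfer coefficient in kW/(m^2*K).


From Q = U*A*LMTD, U = Q / (A * LMTD)
U = 3596 / (217 * 34.0) = 3596 / 7378 = 0.4874

0.4874 kW/(m^2*K)


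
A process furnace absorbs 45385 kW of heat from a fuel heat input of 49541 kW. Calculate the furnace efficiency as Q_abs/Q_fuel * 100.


Furnace efficiency = Q_absorbed / Q_fuel * 100
= 45385 / 49541 * 100 = 91.61

91.61 %


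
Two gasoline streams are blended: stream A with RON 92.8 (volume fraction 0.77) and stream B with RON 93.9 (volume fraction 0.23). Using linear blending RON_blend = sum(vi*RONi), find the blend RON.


Linear blending: RON_blend = sum(vi * RONi)
Contribution 1: 0.77 * 92.8 = 71.456
Contribution 2: 0.23 * 93.9 = 21.597
RON_blend = 71.456 + 21.597 = 93.053

93.053


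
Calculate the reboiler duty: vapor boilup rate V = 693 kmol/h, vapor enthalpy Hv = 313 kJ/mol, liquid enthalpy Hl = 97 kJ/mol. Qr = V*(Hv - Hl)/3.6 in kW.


Qr = 693 * (313 - 97) / 3.6 = 693 * 216 / 3.6 = 41580

41580 kW


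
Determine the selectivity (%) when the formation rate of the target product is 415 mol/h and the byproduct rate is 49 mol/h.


Selectivity = desired / (desired + undesired) * 100
Total products = 415 + 49 = 464 mol/h
S = 415 / 464 * 100
= 0.8944 * 100
= 89.44 %

89.44 %


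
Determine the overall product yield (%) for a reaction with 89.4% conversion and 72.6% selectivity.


Overall yield = conversion (%) * selectivity (%) / 100
Conversion = 89.4%, Selectivity = 72.6%
Y = 89.4 * 72.6 / 100
= 64.9044 %

64.9044 %


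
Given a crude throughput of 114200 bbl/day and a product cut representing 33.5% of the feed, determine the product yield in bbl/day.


Crude throughput = 114200 bbl/day
Fraction yield = 33.5%
yield = throughput * fraction / 100
yield = 114200 * 33.5 / 100 = 38257

38257 bbl/day


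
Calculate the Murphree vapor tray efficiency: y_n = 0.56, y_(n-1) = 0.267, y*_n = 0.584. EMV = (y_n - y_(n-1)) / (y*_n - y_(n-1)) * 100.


Murphree vapor efficiency: EMV = (y_n - y_(n-1)) / (y*_n - y_(n-1)) * 100
EMV = (0.56 - 0.267) / (0.584 - 0.267) * 100 = 0.293 / 0.317 * 100 = 92.43

92.43 %


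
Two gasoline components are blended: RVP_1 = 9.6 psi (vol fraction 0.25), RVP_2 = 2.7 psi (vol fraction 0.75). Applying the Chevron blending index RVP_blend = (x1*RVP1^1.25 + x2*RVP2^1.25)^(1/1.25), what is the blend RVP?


Chevron index: RVP_blend = (sum xi*RVPi^1.25)^(1/1.25)
RVP^1.25 terms: 0.25 * 9.6^1.25 + 0.75 * 2.7^1.25 = 6.8203
RVP_blend = 6.8203^(1/1.25) = 4.646

4.646 psi


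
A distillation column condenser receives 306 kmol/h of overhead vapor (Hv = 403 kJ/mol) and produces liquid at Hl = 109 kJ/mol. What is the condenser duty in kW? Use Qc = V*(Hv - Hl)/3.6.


Qc = 306 * (403 - 109) / 3.6 = 306 * 294 / 3.6 = 24990

24990 kW


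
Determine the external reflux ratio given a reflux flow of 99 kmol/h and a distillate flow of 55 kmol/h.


Reflux ratio definition: R = L / D (liquid returned / distillate withdrawn)
L = 99 kmol/h, D = 55 kmol/h
R = 99 / 55 = 1.800

1.800


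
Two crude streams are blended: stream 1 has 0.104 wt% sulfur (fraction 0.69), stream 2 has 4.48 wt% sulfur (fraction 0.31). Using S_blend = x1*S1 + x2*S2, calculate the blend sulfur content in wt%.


Linear sulfur blending: S_blend = x1*S1 + x2*S2
Contribution 1: 0.69 * 0.104 = 0.07176 wt%
Contribution 2: 0.31 * 4.48 = 1.3888 wt%
S_blend = 0.07176 + 1.3888 = 1.46056

1.46056 wt%


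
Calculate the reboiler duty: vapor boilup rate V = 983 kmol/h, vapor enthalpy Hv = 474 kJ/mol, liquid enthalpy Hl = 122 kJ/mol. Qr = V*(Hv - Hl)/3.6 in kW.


Qr = 983 * (474 - 122) / 3.6 = 983 * 352 / 3.6 = 96120

96120 kW


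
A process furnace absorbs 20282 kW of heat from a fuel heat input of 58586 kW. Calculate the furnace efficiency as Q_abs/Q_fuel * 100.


Furnace efficiency = Q_absorbed / Q_fuel * 100
= 20282 / 58586 * 100 = 34.62

34.62 %


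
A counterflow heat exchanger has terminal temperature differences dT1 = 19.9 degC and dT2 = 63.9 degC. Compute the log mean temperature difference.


LMTD = (dT1 - dT2) / ln(dT1/dT2)
= (19.9 - 63.9) / ln(19.9 / 63.9) = -44 / -1.1666 = 37.72

37.72 degC


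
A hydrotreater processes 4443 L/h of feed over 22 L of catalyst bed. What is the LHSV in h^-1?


LHSV = volumetric feed rate / catalyst volume
= 4443 L/h / 22 L
= 202.0 h^-1

202.0 h^-1


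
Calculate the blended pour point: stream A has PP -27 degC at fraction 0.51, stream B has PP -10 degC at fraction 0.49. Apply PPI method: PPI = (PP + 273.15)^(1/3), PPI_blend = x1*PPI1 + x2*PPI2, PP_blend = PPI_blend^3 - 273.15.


PPI_1 = (-27 + 273.15)^(1/3) = 6.2671
PPI_2 = (-10 + 273.15)^(1/3) = 6.408176
PPI_blend = 0.51 * 6.2671 + 0.49 * 6.408176 = 6.336227
PP_blend = 6.336227^3 - 273.15 = 254.3854 - 273.15 = -18.76

-18.76 degC


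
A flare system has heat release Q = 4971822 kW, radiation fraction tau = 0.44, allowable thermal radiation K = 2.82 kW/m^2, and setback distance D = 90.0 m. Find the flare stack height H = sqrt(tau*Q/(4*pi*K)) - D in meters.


tau*Q/(4*pi*K) = 0.44 * 4971822 / (4 * pi * 2.82) = 61731.8
sqrt(61731.8) = 248.459
H = 248.459 - 90.0 = 158.5

158.5 m


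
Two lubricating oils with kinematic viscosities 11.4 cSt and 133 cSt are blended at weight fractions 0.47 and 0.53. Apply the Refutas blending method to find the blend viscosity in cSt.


Refutas method: VBN_i = 14.534*ln(ln(visc_i + 0.8)) + 10.975, blended linearly by mass fraction; since VBN is linear in VBI_i = ln(ln(visc_i + 0.8)) and the fractions sum to 1, blend VBI directly: visc = exp(exp(VBI_blend)) - 0.8
VBI_1 = ln(ln(11.4 + 0.8)) = 0.916865
VBI_2 = ln(ln(133 + 0.8)) = 1.58849
VBI_blend = 0.47 * 0.916865 + 0.53 * 1.58849 = 1.27283
visc_blend = exp(exp(1.27283)) - 0.8 = 34.75

34.75 cSt


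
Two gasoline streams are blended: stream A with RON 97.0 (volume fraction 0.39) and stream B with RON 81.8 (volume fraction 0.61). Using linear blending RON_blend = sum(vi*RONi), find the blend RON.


Linear blending: RON_blend = sum(vi * RONi)
Contribution 1: 0.39 * 97.0 = 37.83
Contribution 2: 0.61 * 81.8 = 49.898
RON_blend = 37.83 + 49.898 = 87.728

87.728


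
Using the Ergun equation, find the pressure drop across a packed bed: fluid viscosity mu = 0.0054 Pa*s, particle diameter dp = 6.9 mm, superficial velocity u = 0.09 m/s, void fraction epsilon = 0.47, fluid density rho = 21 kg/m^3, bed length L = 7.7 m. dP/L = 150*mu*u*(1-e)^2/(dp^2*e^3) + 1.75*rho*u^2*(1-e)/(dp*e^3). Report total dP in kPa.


dp = 6.9 mm = 0.0069 m
Viscous term = 150*0.0054*0.09*(1-0.47)^2 / (0.0069^2*0.47^3) = 4142.74
Inertial term = 1.75*21*0.09^2*(1-0.47) / (0.0069*0.47^3) = 220.23
dP/L = 4142.74 + 220.23 = 4362.97 Pa/m
dP = 4362.97 * 7.7 / 1000 = 33.59 kPa

33.59 kPa


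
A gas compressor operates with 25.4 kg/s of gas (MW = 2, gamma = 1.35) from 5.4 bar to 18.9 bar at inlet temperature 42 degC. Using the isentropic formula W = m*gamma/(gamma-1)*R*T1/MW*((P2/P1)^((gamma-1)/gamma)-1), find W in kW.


Isentropic work: W = m*(gamma/(gamma-1))*(R*T1/MW)*((P2/P1)^((gamma-1)/gamma) - 1)
T1 = 42 + 273.15 = 315.15 K
Pressure ratio = 18.9 / 5.4 = 3.5
Exponent = (1.35 - 1)/1.35 = 0.259259
(P2/P1)^exp - 1 = 3.5^0.259259 - 1 = 0.38374
W = 25.4 * 1.35 / 0.35 * 8.314 * 315.15 / 2 * 0.38374 = 49250

49250 kW


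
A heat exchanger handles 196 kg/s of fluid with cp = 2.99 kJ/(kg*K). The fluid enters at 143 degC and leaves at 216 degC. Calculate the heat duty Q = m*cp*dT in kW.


Q = m_dot * cp * delta_T
delta_T = 216 - 143 = 73 K
Q = 196 * 2.99 * 73
= 586.04 * 73
= 42780.92 kW

42780.92 kW


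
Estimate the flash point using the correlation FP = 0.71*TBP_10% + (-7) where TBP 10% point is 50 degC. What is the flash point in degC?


FP = 0.71 * 50 + (-7) = 28.5

28.5 degC


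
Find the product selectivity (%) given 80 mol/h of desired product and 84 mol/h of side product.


Selectivity = desired / (desired + undesired) * 100
Total products = 80 + 84 = 164 mol/h
S = 80 / 164 * 100
= 0.4878 * 100
= 48.78 %

48.78 %


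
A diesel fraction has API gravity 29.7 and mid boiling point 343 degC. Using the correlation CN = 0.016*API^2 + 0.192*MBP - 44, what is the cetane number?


CN = 0.016 * 29.7^2 + 0.192 * 343 - 44
CN = 14.11344 + 65.856 - 44 = 35.96944

35.96944


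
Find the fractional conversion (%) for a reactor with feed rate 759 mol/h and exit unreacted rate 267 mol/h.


X = (F_in - F_out) / F_in * 100
Moles reacted = 759 - 267 = 492
X = 492 / 759 * 100
= 0.6482 * 100
= 64.82 %

64.82 %


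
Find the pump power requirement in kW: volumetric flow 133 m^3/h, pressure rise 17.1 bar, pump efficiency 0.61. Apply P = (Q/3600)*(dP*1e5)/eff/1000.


Q = 133 / 3600 = 0.0369444 m^3/s
P = 0.0369444 * (17.1 * 1e5) / 0.61 / 1000 = 103.6

103.6 kW


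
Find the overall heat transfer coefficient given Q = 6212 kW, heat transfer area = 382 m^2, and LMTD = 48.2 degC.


From Q = U*A*LMTD, U = Q / (A * LMTD)
U = 6212 / (382 * 48.2) = 6212 / 18412.4 = 0.3374

0.3374 kW/(m^2*K)


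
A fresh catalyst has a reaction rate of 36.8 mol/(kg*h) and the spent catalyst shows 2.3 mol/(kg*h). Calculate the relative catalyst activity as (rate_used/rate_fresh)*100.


Activity (%) = (rate_used / rate_fresh) * 100
rate_used = 2.3, rate_fresh = 36.8
= (2.3 / 36.8) * 100
= 0.06250 * 100 = 6.250

6.250 %


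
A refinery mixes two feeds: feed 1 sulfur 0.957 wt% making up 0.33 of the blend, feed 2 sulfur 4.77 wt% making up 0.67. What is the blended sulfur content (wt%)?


Linear sulfur blending: S_blend = x1*S1 + x2*S2
Contribution 1: 0.33 * 0.957 = 0.31581 wt%
Contribution 2: 0.67 * 4.77 = 3.1959 wt%
S_blend = 0.31581 + 3.1959 = 3.51171

3.51171 wt%


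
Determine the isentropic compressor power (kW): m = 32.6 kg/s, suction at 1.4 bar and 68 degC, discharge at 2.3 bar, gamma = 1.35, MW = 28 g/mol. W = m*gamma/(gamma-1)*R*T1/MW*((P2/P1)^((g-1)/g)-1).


Isentropic work: W = m*(gamma/(gamma-1))*(R*T1/MW)*((P2/P1)^((gamma-1)/gamma) - 1)
T1 = 68 + 273.15 = 341.15 K
Pressure ratio = 2.3 / 1.4 = 1.64286
Exponent = (1.35 - 1)/1.35 = 0.259259
(P2/P1)^exp - 1 = 1.64286^0.259259 - 1 = 0.137356
W = 32.6 * 1.35 / 0.35 * 8.314 * 341.15 / 28 * 0.137356 = 1750

1750 kW


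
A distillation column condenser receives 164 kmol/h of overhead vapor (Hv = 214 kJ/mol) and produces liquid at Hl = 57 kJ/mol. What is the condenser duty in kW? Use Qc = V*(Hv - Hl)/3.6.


Qc = 164 * (214 - 57) / 3.6 = 164 * 157 / 3.6 = 7152

7152 kW


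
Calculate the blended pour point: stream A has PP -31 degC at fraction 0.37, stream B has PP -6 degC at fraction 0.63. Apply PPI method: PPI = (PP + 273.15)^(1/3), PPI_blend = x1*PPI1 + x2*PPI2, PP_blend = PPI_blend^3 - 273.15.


PPI_1 = (-31 + 273.15)^(1/3) = 6.232967
PPI_2 = (-6 + 273.15)^(1/3) = 6.440482
PPI_blend = 0.37 * 6.232967 + 0.63 * 6.440482 = 6.363701
PP_blend = 6.363701^3 - 273.15 = 257.7088 - 273.15 = -15.44

-15.44 degC


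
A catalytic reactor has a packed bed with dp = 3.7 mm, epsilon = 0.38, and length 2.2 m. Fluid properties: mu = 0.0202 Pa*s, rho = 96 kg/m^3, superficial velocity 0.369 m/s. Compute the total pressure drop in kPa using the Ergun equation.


dp = 3.7 mm = 0.0037 m
Viscous term = 150*0.0202*0.369*(1-0.38)^2 / (0.0037^2*0.38^3) = 572134
Inertial term = 1.75*96*0.369^2*(1-0.38) / (0.0037*0.38^3) = 69855.6
dP/L = 572134 + 69855.6 = 641990 Pa/m
dP = 641990 * 2.2 / 1000 = 1412 kPa

1412 kPa


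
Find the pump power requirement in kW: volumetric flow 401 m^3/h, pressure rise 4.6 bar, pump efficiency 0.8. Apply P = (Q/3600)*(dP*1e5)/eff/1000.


Q = 401 / 3600 = 0.111389 m^3/s
P = 0.111389 * (4.6 * 1e5) / 0.8 / 1000 = 64.05

64.05 kW


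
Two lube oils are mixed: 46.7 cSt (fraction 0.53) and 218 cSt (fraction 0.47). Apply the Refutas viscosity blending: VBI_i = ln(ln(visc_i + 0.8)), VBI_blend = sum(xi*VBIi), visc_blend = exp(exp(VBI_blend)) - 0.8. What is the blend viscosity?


Refutas method: VBN_i = 14.534*ln(ln(visc_i + 0.8)) + 10.975, blended linearly by mass fraction; since VBN is linear in VBI_i = ln(ln(visc_i + 0.8)) and the fractions sum to 1, blend VBI directly: visc = exp(exp(VBI_blend)) - 0.8
VBI_1 = ln(ln(46.7 + 0.8)) = 1.35086
VBI_2 = ln(ln(218 + 0.8)) = 1.6842
VBI_blend = 0.53 * 1.35086 + 0.47 * 1.6842 = 1.50753
visc_blend = exp(exp(1.50753)) - 0.8 = 90.63

90.63 cSt


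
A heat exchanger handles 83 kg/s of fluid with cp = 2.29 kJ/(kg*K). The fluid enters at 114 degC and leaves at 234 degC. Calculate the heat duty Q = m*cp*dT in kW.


Q = m_dot * cp * delta_T
delta_T = 234 - 114 = 120 K
Q = 83 * 2.29 * 120
= 190.07 * 120
= 22808.4 kW

22808.4 kW


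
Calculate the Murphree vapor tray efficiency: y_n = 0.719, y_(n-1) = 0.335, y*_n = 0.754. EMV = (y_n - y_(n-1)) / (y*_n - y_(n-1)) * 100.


Murphree vapor efficiency: EMV = (y_n - y_(n-1)) / (y*_n - y_(n-1)) * 100
EMV = (0.719 - 0.335) / (0.754 - 0.335) * 100 = 0.384 / 0.419 * 100 = 91.65

91.65 %
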